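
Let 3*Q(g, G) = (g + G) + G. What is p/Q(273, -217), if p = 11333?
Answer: -4857/23 ≈ -211.17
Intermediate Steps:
Q(g, G) = g/3 + 2*G/3 (Q(g, G) = ((g + G) + G)/3 = ((G + g) + G)/3 = (g + 2*G)/3 = g/3 + 2*G/3)
p/Q(273, -217) = 11333/((1/3)*273 + (2/3)*(-217)) = 11333/(91 - 434/3) = 11333/(-161/3) = 11333*(-3/161) = -4857/23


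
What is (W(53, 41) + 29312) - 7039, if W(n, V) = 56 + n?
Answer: 22382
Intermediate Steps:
(W(53, 41) + 29312) - 7039 = ((56 + 53) + 29312) - 7039 = (109 + 29312) - 7039 = 29421 - 7039 = 22382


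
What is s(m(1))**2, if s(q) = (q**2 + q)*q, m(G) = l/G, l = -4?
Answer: 2304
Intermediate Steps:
m(G) = -4/G
s(q) = q*(q + q**2) (s(q) = (q + q**2)*q = q*(q + q**2))
s(m(1))**2 = ((-4/1)**2*(1 - 4/1))**2 = ((-4*1)**2*(1 - 4*1))**2 = ((-4)**2*(1 - 4))**2 = (16*(-3))**2 = (-48)**2 = 2304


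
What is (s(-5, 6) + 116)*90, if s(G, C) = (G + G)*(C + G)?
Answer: 9540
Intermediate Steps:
s(G, C) = 2*G*(C + G) (s(G, C) = (2*G)*(C + G) = 2*G*(C + G))
(s(-5, 6) + 116)*90 = (2*(-5)*(6 - 5) + 116)*90 = (2*(-5)*1 + 116)*90 = (-10 + 116)*90 = 106*90 = 9540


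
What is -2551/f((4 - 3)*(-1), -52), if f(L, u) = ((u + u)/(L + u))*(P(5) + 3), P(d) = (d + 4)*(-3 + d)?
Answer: -135203/2184 ≈ -61.906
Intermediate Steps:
P(d) = (-3 + d)*(4 + d) (P(d) = (4 + d)*(-3 + d) = (-3 + d)*(4 + d))
f(L, u) = 42*u/(L + u) (f(L, u) = ((u + u)/(L + u))*((-12 + 5 + 5**2) + 3) = ((2*u)/(L + u))*((-12 + 5 + 25) + 3) = (2*u/(L + u))*(18 + 3) = (2*u/(L + u))*21 = 42*u/(L + u))
-2551/f((4 - 3)*(-1), -52) = -2551/(42*(-52)/((4 - 3)*(-1) - 52)) = -2551/(42*(-52)/(1*(-1) - 52)) = -2551/(42*(-52)/(-1 - 52)) = -2551/(42*(-52)/(-53)) = -2551/(42*(-52)*(-1/53)) = -2551/2184/53 = -2551*53/2184 = -135203/2184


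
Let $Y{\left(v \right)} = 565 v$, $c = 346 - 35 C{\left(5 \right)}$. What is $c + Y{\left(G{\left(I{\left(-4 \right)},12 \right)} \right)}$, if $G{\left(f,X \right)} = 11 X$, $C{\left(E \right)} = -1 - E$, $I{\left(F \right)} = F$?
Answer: $75136$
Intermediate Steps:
$c = 556$ ($c = 346 - 35 \left(-1 - 5\right) = 346 - -210 = 346 + 210 = 556$)
$c + Y{\left(G{\left(I{\left(-4 \right)},12 \right)} \right)} = 556 + 565 \cdot 11 \cdot 12 = 556 + 565 \cdot 132 = 556 + 74580 = 75136$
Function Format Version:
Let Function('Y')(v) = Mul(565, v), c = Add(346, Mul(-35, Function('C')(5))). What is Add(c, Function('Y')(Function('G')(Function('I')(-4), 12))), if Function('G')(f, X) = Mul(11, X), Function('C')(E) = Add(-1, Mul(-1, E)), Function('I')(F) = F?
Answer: 75136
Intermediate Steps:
c = 556 (c = Add(346, Mul(-35, Add(-1, Mul(-1, 5)))) = Add(346, Mul(-35, Add(-1, -5))) = Add(346, Mul(-35, -6)) = Add(346, 210) = 556)
Add(c, Function('Y')(Function('G')(Function('I')(-4), 12))) = Add(556, Mul(565, Mul(11, 12))) = Add(556, Mul(565, 132)) = Add(556, 74580) = 75136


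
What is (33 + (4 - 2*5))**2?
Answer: 729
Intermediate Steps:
(33 + (4 - 2*5))**2 = (33 + (4 - 10))**2 = (33 - 6)**2 = 27**2 = 729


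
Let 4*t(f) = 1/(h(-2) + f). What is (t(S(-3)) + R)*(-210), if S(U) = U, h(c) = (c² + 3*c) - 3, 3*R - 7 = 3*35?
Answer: -125335/16 ≈ -7833.4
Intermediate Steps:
R = 112/3 (R = 7/3 + (3*35)/3 = 7/3 + (⅓)*105 = 7/3 + 35 = 112/3 ≈ 37.333)
h(c) = -3 + c² + 3*c
t(f) = 1/(4*(-5 + f)) (t(f) = 1/(4*((-3 + (-2)² + 3*(-2)) + f)) = 1/(4*((-3 + 4 - 6) + f)) = 1/(4*(-5 + f)))
(t(S(-3)) + R)*(-210) = (1/(4*(-5 - 3)) + 112/3)*(-210) = ((¼)/(-8) + 112/3)*(-210) = ((¼)*(-⅛) + 112/3)*(-210) = (-1/32 + 112/3)*(-210) = (3581/96)*(-210) = -125335/16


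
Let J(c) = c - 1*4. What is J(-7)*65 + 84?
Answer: -631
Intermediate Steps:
J(c) = -4 + c (J(c) = c - 4 = -4 + c)
J(-7)*65 + 84 = (-4 - 7)*65 + 84 = -11*65 + 84 = -715 + 84 = -631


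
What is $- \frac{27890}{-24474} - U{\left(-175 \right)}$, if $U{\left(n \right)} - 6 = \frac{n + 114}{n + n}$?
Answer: $- \frac{21563407}{4282950} \approx -5.0347$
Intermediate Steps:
$U{\left(n \right)} = 6 + \frac{114 + n}{2 n}$ ($U{\left(n \right)} = 6 + \frac{n + 114}{n + n} = 6 + \frac{114 + n}{2 n}$)
$- \frac{27890}{-24474} - U{\left(-175 \right)} = - \frac{27890}{-24474} - \left(\frac{13}{2} + \frac{57}{-175}\right) = \left(-27890\right) \left(- \frac{1}{24474}\right) - \left(\frac{13}{2} + 57 \left(- \frac{1}{175}\right)\right) = \frac{13945}{12237} - \left(\frac{13}{2} - \frac{57}{175}\right) = \frac{13945}{12237} - \frac{2161}{350} = - \frac{21563407}{4282950}$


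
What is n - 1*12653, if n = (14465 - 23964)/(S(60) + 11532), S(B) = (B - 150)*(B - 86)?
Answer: -175531915/13872 ≈ -12654.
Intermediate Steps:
S(B) = (-150 + B)*(-86 + B)
n = -9499/13872 (n = (14465 - 23964)/((12900 + 60² - 236*60) + 11532) = -9499/((12900 + 3600 - 14160) + 11532) = -9499/(2340 + 11532) = -9499/13872 ≈ -0.68476)
n - 1*12653 = -9499/13872 - 1*12653 = -9499/13872 - 12653 = -175531915/13872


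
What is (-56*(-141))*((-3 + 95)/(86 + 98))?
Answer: 3948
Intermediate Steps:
(-56*(-141))*((-3 + 95)/(86 + 98)) = 7896*(92/184) = 7896*(92*(1/184)) = 7896*(½) = 3948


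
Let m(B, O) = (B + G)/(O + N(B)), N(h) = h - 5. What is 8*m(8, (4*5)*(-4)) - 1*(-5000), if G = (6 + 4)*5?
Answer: 384536/77 ≈ 4994.0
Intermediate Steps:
N(h) = -5 + h
G = 50 (G = 10*5 = 50)
m(B, O) = (50 + B)/(-5 + B + O) (m(B, O) = (B + 50)/(O + (-5 + B)) = (50 + B)/(-5 + B + O))
8*m(8, (4*5)*(-4)) - 1*(-5000) = 8*((50 + 8)/(-5 + 8 + (4*5)*(-4))) - 1*(-5000) = 8*(58/(-5 + 8 + 20*(-4))) + 5000 = 8*(58/(-5 + 8 - 80)) + 5000 = 8*(58/(-77)) + 5000 = 8*(-1/77*58) + 5000 = 8*(-58/77) + 5000 = -464/77 + 5000 = 384536/77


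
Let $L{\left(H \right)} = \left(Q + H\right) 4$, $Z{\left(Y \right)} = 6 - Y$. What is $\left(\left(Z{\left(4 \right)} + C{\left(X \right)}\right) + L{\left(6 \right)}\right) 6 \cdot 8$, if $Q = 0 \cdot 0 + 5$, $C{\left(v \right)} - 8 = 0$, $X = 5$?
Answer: $2592$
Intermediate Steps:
$C{\left(v \right)} = 8$ ($C{\left(v \right)} = 8 + 0 = 8$)
$Q = 5$ ($Q = 0 + 5 = 5$)
$L{\left(H \right)} = 20 + 4 H$ ($L{\left(H \right)} = \left(5 + H\right) 4 = 20 + 4 H$)
$\left(\left(Z{\left(4 \right)} + C{\left(X \right)}\right) + L{\left(6 \right)}\right) 6 \cdot 8 = \left(\left(\left(6 - 4\right) + 8\right) + \left(20 + 4 \cdot 6\right)\right) 6 \cdot 8 = \left(\left(\left(6 - 4\right) + 8\right) + \left(20 + 24\right)\right) 6 \cdot 8 = \left(\left(2 + 8\right) + 44\right) 6 \cdot 8 = \left(10 + 44\right) 6 \cdot 8 = 54 \cdot 6 \cdot 8 = 324 \cdot 8 = 2592$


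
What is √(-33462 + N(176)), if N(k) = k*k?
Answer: I*√2486 ≈ 49.86*I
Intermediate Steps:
N(k) = k²
√(-33462 + N(176)) = √(-33462 + 176²) = √(-33462 + 30976) = √(-2486) = I*√2486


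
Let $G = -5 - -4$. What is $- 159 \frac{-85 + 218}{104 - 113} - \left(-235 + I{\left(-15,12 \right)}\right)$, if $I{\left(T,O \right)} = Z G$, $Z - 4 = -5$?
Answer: $\frac{7751}{3} \approx 2583.7$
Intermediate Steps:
$Z = -1$ ($Z = 4 - 5 = -1$)
$G = -1$ ($G = -5 + 4 = -1$)
$I{\left(T,O \right)} = 1$ ($I{\left(T,O \right)} = \left(-1\right) \left(-1\right) = 1$)
$- 159 \frac{-85 + 218}{104 - 113} - \left(-235 + I{\left(-15,12 \right)}\right) = - 159 \frac{-85 + 218}{104 - 113} + \left(235 - 1\right) = - 159 \frac{133}{-9} + \left(235 - 1\right) = - 159 \cdot 133 \left(- \frac{1}{9}\right) + 234 = \left(-159\right) \left(- \frac{133}{9}\right) + 234 = \frac{7049}{3} + 234 = \frac{7751}{3}$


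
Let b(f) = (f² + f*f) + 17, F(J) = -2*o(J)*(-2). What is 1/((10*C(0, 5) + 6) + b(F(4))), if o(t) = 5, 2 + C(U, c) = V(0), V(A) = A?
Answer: 1/803 ≈ 0.0012453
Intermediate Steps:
C(U, c) = -2 (C(U, c) = -2 + 0 = -2)
F(J) = 20 (F(J) = -2*5*(-2) = -10*(-2) = 20)
b(f) = 17 + 2*f² (b(f) = (f² + f²) + 17 = 2*f² + 17 = 17 + 2*f²)
1/((10*C(0, 5) + 6) + b(F(4))) = 1/((10*(-2) + 6) + (17 + 2*20²)) = 1/((-20 + 6) + (17 + 2*400)) = 1/(-14 + (17 + 800)) = 1/(-14 + 817) = 1/803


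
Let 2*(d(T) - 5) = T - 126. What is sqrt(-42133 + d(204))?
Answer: I*sqrt(42089) ≈ 205.16*I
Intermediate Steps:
d(T) = -58 + T/2 (d(T) = 5 + (T - 126)/2 = 5 + (-126 + T)/2 = 5 + (-63 + T/2) = -58 + T/2)
sqrt(-42133 + d(204)) = sqrt(-42133 + (-58 + (1/2)*204)) = sqrt(-42133 + (-58 + 102)) = sqrt(-42133 + 44) = sqrt(-42089) = I*sqrt(42089)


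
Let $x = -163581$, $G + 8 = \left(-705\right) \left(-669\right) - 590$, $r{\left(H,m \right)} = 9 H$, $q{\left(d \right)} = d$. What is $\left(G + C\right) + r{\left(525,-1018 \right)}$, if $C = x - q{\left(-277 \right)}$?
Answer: $312468$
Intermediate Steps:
$G = 471047$ ($G = -8 - -471055 = -8 + \left(471645 - 590\right) = -8 + 471055 = 471047$)
$C = -163304$ ($C = -163581 - -277 = -163581 + 277 = -163304$)
$\left(G + C\right) + r{\left(525,-1018 \right)} = \left(471047 - 163304\right) + 9 \cdot 525 = 307743 + 4725 = 312468$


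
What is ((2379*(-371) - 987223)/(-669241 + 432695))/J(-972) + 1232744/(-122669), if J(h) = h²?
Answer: -34437426336027251/3426833282736852 ≈ -10.049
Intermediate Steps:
((2379*(-371) - 987223)/(-669241 + 432695))/J(-972) + 1232744/(-122669) = ((2379*(-371) - 987223)/(-669241 + 432695))/((-972)²) + 1232744/(-122669) = ((-882609 - 987223)/(-236546))/944784 + 1232744*(-1/122669) = -1869832*(-1/236546)*(1/944784) - 1232744/122669 = (934916/118273)*(1/944784) - 1232744/122669 = 233729/27935609508 - 1232744/122669 = -34437426336027251/3426833282736852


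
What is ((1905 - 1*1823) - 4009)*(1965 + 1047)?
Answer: -11828124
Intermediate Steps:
((1905 - 1*1823) - 4009)*(1965 + 1047) = ((1905 - 1823) - 4009)*3012 = (82 - 4009)*3012 = -3927*3012 = -11828124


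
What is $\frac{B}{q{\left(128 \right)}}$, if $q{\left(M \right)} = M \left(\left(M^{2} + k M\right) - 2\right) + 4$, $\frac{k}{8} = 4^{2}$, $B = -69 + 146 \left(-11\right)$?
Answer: $- \frac{1675}{4194052} \approx -0.00039938$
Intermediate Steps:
$B = -1675$ ($B = -69 - 1606 = -1675$)
$k = 128$ ($k = 8 \cdot 4^{2} = 8 \cdot 16 = 128$)
$q{\left(M \right)} = 4 + M \left(-2 + M^{2} + 128 M\right)$ ($q{\left(M \right)} = M \left(\left(M^{2} + 128 M\right) - 2\right) + 4 = M \left(-2 + M^{2} + 128 M\right) + 4 = 4 + M \left(-2 + M^{2} + 128 M\right)$)
$\frac{B}{q{\left(128 \right)}} = - \frac{1675}{4 + 128^{3} - 256 + 128 \cdot 128^{2}} = - \frac{1675}{4 + 2097152 - 256 + 128 \cdot 16384} = - \frac{1675}{4 + 2097152 - 256 + 2097152} = - \frac{1675}{4194052}$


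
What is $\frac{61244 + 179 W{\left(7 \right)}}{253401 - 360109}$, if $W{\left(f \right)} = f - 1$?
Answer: $- \frac{31159}{53354} \approx -0.58401$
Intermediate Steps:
$W{\left(f \right)} = -1 + f$ ($W{\left(f \right)} = f - 1 = -1 + f$)
$\frac{61244 + 179 W{\left(7 \right)}}{253401 - 360109} = \frac{61244 + 179 \left(-1 + 7\right)}{253401 - 360109} = \frac{61244 + 179 \cdot 6}{-106708} = \left(61244 + 1074\right) \left(- \frac{1}{106708}\right) = 62318 \left(- \frac{1}{106708}\right) = - \frac{31159}{53354}$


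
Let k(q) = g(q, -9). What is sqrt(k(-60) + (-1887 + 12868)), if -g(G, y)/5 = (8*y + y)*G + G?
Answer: I*sqrt(13019) ≈ 114.1*I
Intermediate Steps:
g(G, y) = -5*G - 45*G*y (g(G, y) = -5*((8*y + y)*G + G) = -5*((9*y)*G + G) = -5*(9*G*y + G) = -5*(G + 9*G*y) = -5*G - 45*G*y)
k(q) = 400*q (k(q) = -5*q*(1 + 9*(-9)) = -5*q*(1 - 81) = -5*q*(-80) = 400*q)
sqrt(k(-60) + (-1887 + 12868)) = sqrt(400*(-60) + (-1887 + 12868)) = sqrt(-24000 + 10981) = sqrt(-13019) = I*sqrt(13019)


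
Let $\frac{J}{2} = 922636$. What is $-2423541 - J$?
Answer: $-4268813$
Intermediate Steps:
$J = 1845272$ ($J = 2 \cdot 922636 = 1845272$)
$-2423541 - J = -2423541 - 1845272 = -4268813$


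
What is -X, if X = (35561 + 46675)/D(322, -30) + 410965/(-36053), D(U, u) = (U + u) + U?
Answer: -1356260999/11068271 ≈ -122.54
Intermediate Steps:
D(U, u) = u + 2*U
X = 1356260999/11068271 (X = (35561 + 46675)/(-30 + 2*322) + 410965/(-36053) = 82236/(-30 + 644) + 410965*(-1/36053) = 82236/614 - 410965/36053 = 82236*(1/614) - 410965/36053 = 41118/307 - 410965/36053 = 1356260999/11068271 ≈ 122.54)
-X = -1*1356260999/11068271 = -1356260999/11068271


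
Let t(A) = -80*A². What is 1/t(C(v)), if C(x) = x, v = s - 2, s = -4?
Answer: -1/2880 ≈ -0.00034722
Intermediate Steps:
v = -6 (v = -4 - 2 = -6)
1/t(C(v)) = 1/(-80*(-6)²) = 1/(-80*36) = 1/(-2880) = -1/2880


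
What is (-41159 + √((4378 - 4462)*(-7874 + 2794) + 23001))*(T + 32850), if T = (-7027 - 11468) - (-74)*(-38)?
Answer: -475098337 + 34629*√49969 ≈ -4.6736e+8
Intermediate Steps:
T = -21307 (T = -18495 - 1*2812 = -18495 - 2812 = -21307)
(-41159 + √((4378 - 4462)*(-7874 + 2794) + 23001))*(T + 32850) = (-41159 + √((4378 - 4462)*(-7874 + 2794) + 23001))*(-21307 + 32850) = (-41159 + √(-84*(-5080) + 23001))*11543 = (-41159 + √(426720 + 23001))*11543 = (-41159 + √449721)*11543 = (-41159 + 3*√49969)*11543 = -475098337 + 34629*√49969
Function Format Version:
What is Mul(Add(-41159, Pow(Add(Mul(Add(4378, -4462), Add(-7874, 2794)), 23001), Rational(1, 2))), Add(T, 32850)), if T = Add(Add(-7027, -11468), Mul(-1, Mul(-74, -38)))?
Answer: Add(-475098337, Mul(34629, Pow(49969, Rational(1, 2)))) ≈ -4.6736e+8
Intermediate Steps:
T = -21307 (T = Add(-18495, Mul(-1, 2812)) = Add(-18495, -2812) = -21307)
Mul(Add(-41159, Pow(Add(Mul(Add(4378, -4462), Add(-7874, 2794)), 23001), Rational(1, 2))), Add(T, 32850)) = Mul(Add(-41159, Pow(Add(Mul(Add(4378, -4462), Add(-7874, 2794)), 23001), Rational(1, 2))), Add(-21307, 32850)) = Mul(Add(-41159, Pow(Add(Mul(-84, -5080), 23001), Rational(1, 2))), 11543) = Mul(Add(-41159, Pow(Add(426720, 23001), Rational(1, 2))), 11543) = Mul(Add(-41159, Pow(449721, Rational(1, 2))), 11543) = Mul(Add(-41159, Mul(3, Pow(49969, Rational(1, 2)))), 11543) = Add(-475098337, Mul(34629, Pow(49969, Rational(1, 2))))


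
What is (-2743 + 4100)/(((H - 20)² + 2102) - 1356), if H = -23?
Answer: 1357/2595 ≈ 0.52293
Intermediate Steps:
(-2743 + 4100)/(((H - 20)² + 2102) - 1356) = (-2743 + 4100)/(((-23 - 20)² + 2102) - 1356) = 1357/(((-43)² + 2102) - 1356) = 1357/((1849 + 2102) - 1356) = 1357/(3951 - 1356) = 1357/2595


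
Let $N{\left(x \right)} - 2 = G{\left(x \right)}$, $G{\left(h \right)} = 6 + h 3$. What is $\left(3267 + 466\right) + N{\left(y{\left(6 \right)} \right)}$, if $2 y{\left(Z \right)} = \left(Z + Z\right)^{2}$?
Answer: $3957$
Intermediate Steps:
$G{\left(h \right)} = 6 + 3 h$
$y{\left(Z \right)} = 2 Z^{2}$ ($y{\left(Z \right)} = \frac{\left(Z + Z\right)^{2}}{2} = \frac{\left(2 Z\right)^{2}}{2} = \frac{4 Z^{2}}{2} = 2 Z^{2}$)
$N{\left(x \right)} = 8 + 3 x$ ($N{\left(x \right)} = 2 + \left(6 + 3 x\right) = 8 + 3 x$)
$\left(3267 + 466\right) + N{\left(y{\left(6 \right)} \right)} = \left(3267 + 466\right) + \left(8 + 3 \cdot 2 \cdot 6^{2}\right) = 3733 + \left(8 + 3 \cdot 2 \cdot 36\right) = 3733 + \left(8 + 3 \cdot 72\right) = 3733 + \left(8 + 216\right) = 3733 + 224 = 3957$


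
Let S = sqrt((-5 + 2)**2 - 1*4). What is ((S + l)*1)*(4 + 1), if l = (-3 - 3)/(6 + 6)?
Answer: -5/2 + 5*sqrt(5) ≈ 8.6803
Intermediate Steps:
l = -1/2 (l = -6/12 = -6*1/12 = -1/2 ≈ -0.50000)
S = sqrt(5) (S = sqrt((-3)**2 - 4) = sqrt(9 - 4) = sqrt(5) ≈ 2.2361)
((S + l)*1)*(4 + 1) = ((sqrt(5) - 1/2)*1)*(4 + 1) = ((-1/2 + sqrt(5))*1)*5 = (-1/2 + sqrt(5))*5 = -5/2 + 5*sqrt(5)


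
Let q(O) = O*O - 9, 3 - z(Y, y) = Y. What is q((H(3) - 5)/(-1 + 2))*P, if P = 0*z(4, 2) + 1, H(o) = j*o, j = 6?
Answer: 160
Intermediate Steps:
H(o) = 6*o
z(Y, y) = 3 - Y
q(O) = -9 + O² (q(O) = O² - 9 = -9 + O²)
P = 1 (P = 0*(3 - 1*4) + 1 = 0*(3 - 4) + 1 = 0*(-1) + 1 = 0 + 1 = 1)
q((H(3) - 5)/(-1 + 2))*P = (-9 + ((6*3 - 5)/(-1 + 2))²)*1 = (-9 + ((18 - 5)/1)²)*1 = (-9 + (13*1)²)*1 = (-9 + 13²)*1 = (-9 + 169)*1 = 160*1 = 160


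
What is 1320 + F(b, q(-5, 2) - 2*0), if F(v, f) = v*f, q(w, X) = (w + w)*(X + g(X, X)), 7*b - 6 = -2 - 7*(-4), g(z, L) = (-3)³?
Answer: 17240/7 ≈ 2462.9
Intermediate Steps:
g(z, L) = -27
b = 32/7 (b = 6/7 + (-2 - 7*(-4))/7 = 6/7 + (-2 + 28)/7 = 6/7 + (⅐)*26 = 6/7 + 26/7 = 32/7 ≈ 4.5714)
q(w, X) = 2*w*(-27 + X) (q(w, X) = (w + w)*(X - 27) = (2*w)*(-27 + X) = 2*w*(-27 + X))
F(v, f) = f*v
1320 + F(b, q(-5, 2) - 2*0) = 1320 + (2*(-5)*(-27 + 2) - 2*0)*(32/7) = 1320 + (2*(-5)*(-25) + 0)*(32/7) = 1320 + (250 + 0)*(32/7) = 1320 + 250*(32/7) = 1320 + 8000/7 = 17240/7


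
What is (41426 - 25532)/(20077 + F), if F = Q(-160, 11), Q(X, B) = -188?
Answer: 15894/19889 ≈ 0.79914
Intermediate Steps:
F = -188
(41426 - 25532)/(20077 + F) = (41426 - 25532)/(20077 - 188) = 15894/19889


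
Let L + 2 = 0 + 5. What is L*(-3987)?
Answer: -11961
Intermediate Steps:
L = 3 (L = -2 + (0 + 5) = -2 + 5 = 3)
L*(-3987) = 3*(-3987) = -11961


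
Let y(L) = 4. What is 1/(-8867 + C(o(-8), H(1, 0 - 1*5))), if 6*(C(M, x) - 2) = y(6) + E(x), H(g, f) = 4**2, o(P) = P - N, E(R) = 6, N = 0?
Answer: -3/26590 ≈ -0.00011282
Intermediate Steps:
o(P) = P (o(P) = P - 1*0 = P + 0 = P)
H(g, f) = 16
C(M, x) = 11/3 (C(M, x) = 2 + (4 + 6)/6 = 2 + (1/6)*10 = 2 + 5/3 = 11/3)
1/(-8867 + C(o(-8), H(1, 0 - 1*5))) = 1/(-8867 + 11/3) = 1/(-26590/3) = -3/26590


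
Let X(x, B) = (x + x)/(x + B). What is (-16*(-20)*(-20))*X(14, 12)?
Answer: -89600/13 ≈ -6892.3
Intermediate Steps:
X(x, B) = 2*x/(B + x) (X(x, B) = (2*x)/(B + x) = 2*x/(B + x))
(-16*(-20)*(-20))*X(14, 12) = (-16*(-20)*(-20))*(2*14/(12 + 14)) = (320*(-20))*(2*14/26) = -12800*14/26 = -6400*14/13 = -89600/13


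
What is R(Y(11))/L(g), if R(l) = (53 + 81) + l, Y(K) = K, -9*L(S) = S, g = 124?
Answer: -1305/124 ≈ -10.524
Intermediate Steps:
L(S) = -S/9
R(l) = 134 + l
R(Y(11))/L(g) = (134 + 11)/((-1/9*124)) = 145/(-124/9) = 145*(-9/124) = -1305/124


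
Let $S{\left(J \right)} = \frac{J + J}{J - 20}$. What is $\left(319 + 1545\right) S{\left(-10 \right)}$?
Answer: $\frac{3728}{3} \approx 1242.7$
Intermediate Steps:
$S{\left(J \right)} = \frac{2 J}{-20 + J}$
$\left(319 + 1545\right) S{\left(-10 \right)} = \left(319 + 1545\right) 2 \left(-10\right) \frac{1}{-20 - 10} = 1864 \cdot 2 \left(-10\right) \frac{1}{-30} = 1864 \cdot 2 \left(-10\right) \left(- \frac{1}{30}\right) = 1864 \cdot \frac{2}{3} = \frac{3728}{3}$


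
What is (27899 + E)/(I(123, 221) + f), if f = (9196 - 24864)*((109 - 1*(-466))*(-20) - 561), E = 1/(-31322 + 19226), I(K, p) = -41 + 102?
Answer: 337466303/2285803001664 ≈ 0.00014764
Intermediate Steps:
I(K, p) = 61
E = -1/12096 (E = 1/(-12096) = -1/12096 ≈ -8.2672e-5)
f = 188971748 (f = -15668*((109 + 466)*(-20) - 561) = -15668*(575*(-20) - 561) = -15668*(-11500 - 561) = -15668*(-12061) = 188971748)
(27899 + E)/(I(123, 221) + f) = (27899 - 1/12096)/(61 + 188971748) = (337466303/12096)/188971809 = (337466303/12096)*(1/188971809) = 337466303/2285803001664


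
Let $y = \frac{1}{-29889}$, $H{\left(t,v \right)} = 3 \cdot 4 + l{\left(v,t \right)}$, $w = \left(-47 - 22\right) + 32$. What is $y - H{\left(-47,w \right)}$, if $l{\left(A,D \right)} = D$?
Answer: $\frac{1046114}{29889} \approx 35.0$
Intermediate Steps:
$w = -37$ ($w = -69 + 32 = -37$)
$H{\left(t,v \right)} = 12 + t$ ($H{\left(t,v \right)} = 3 \cdot 4 + t = 12 + t$)
$y = - \frac{1}{29889} \approx -3.3457 \cdot 10^{-5}$
$y - H{\left(-47,w \right)} = - \frac{1}{29889} - \left(12 - 47\right) = - \frac{1}{29889} - -35 = - \frac{1}{29889} + 35 = \frac{1046114}{29889}$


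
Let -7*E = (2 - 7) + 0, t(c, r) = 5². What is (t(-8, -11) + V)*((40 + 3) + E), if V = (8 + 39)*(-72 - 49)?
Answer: -1732572/7 ≈ -2.4751e+5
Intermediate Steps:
t(c, r) = 25
E = 5/7 (E = -((2 - 7) + 0)/7 = -(-5 + 0)/7 = -⅐*(-5) = 5/7 ≈ 0.71429)
V = -5687 (V = 47*(-121) = -5687)
(t(-8, -11) + V)*((40 + 3) + E) = (25 - 5687)*((40 + 3) + 5/7) = -5662*(43 + 5/7) = -5662*306/7 = -1732572/7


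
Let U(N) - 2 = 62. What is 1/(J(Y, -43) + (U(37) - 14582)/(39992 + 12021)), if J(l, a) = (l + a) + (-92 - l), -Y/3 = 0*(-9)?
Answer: -52013/7036273 ≈ -0.0073921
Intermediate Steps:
U(N) = 64 (U(N) = 2 + 62 = 64)
Y = 0 (Y = -0*(-9) = -3*0 = 0)
J(l, a) = -92 + a (J(l, a) = (a + l) + (-92 - l) = -92 + a)
1/(J(Y, -43) + (U(37) - 14582)/(39992 + 12021)) = 1/((-92 - 43) + (64 - 14582)/(39992 + 12021)) = 1/(-135 - 14518/52013) = 1/(-7036273/52013) = -52013/7036273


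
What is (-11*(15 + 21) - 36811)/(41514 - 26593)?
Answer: -37207/14921 ≈ -2.4936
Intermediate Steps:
(-11*(15 + 21) - 36811)/(41514 - 26593) = (-11*36 - 36811)/14921 = (-396 - 36811)*(1/14921) = -37207*1/14921 = -37207/14921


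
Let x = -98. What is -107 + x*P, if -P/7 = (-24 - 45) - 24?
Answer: -63905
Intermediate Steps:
P = 651 (P = -7*((-24 - 45) - 24) = -7*(-69 - 24) = -7*(-93) = 651)
-107 + x*P = -107 - 98*651 = -107 - 63798 = -63905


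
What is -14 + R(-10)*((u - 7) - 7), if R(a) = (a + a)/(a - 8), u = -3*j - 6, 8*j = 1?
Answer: -1319/36 ≈ -36.639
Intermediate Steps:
j = 1/8 (j = (1/8)*1 = 1/8 ≈ 0.12500)
u = -51/8 (u = -3*1/8 - 6 = -3/8 - 6 = -51/8 ≈ -6.3750)
R(a) = 2*a/(-8 + a) (R(a) = (2*a)/(-8 + a) = 2*a/(-8 + a))
-14 + R(-10)*((u - 7) - 7) = -14 + (2*(-10)/(-8 - 10))*((-51/8 - 7) - 7) = -14 + (2*(-10)/(-18))*(-107/8 - 7) = -14 + (2*(-10)*(-1/18))*(-163/8) = -14 + (10/9)*(-163/8) = -14 - 815/36 = -1319/36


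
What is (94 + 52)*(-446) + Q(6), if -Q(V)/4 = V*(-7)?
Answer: -64948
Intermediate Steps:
Q(V) = 28*V (Q(V) = -4*V*(-7) = -(-28)*V = 28*V)
(94 + 52)*(-446) + Q(6) = (94 + 52)*(-446) + 28*6 = 146*(-446) + 168 = -65116 + 168 = -64948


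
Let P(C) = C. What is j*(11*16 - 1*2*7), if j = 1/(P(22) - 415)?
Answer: -54/131 ≈ -0.41221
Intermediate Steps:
j = -1/393 (j = 1/(22 - 415) = 1/(-393) = -1/393 ≈ -0.0025445)
j*(11*16 - 1*2*7) = -(11*16 - 1*2*7)/393 = -(176 - 2*7)/393 = -(176 - 14)/393 = -1/393*162 = -54/131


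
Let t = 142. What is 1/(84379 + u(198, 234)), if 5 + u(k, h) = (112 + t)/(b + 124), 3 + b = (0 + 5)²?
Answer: 73/6159429 ≈ 1.1852e-5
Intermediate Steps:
b = 22 (b = -3 + (0 + 5)² = -3 + 5² = -3 + 25 = 22)
u(k, h) = -238/73 (u(k, h) = -5 + (112 + 142)/(22 + 124) = -5 + 254/146 = -5 + 254*(1/146) = -5 + 127/73 = -238/73)
1/(84379 + u(198, 234)) = 1/(84379 - 238/73) = 1/(6159429/73) = 73/6159429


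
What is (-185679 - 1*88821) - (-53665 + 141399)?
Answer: -362234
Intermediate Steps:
(-185679 - 1*88821) - (-53665 + 141399) = (-185679 - 88821) - 1*87734 = -274500 - 87734 = -362234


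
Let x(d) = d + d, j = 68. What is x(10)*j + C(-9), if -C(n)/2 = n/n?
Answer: 1358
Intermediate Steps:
C(n) = -2 (C(n) = -2*n/n = -2*1 = -2)
x(d) = 2*d
x(10)*j + C(-9) = (2*10)*68 - 2 = 20*68 - 2 = 1360 - 2 = 1358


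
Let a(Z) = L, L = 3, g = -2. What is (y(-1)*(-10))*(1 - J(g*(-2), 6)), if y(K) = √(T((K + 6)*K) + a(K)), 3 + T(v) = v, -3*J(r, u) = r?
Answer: -70*I*√5/3 ≈ -52.175*I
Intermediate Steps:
J(r, u) = -r/3
T(v) = -3 + v
a(Z) = 3
y(K) = √(K*(6 + K)) (y(K) = √((-3 + (K + 6)*K) + 3) = √((-3 + (6 + K)*K) + 3) = √((-3 + K*(6 + K)) + 3) = √(K*(6 + K)))
(y(-1)*(-10))*(1 - J(g*(-2), 6)) = (√(-(6 - 1))*(-10))*(1 - (-1)*(-2*(-2))/3) = (√(-1*5)*(-10))*(1 - (-1)*4/3) = (√(-5)*(-10))*(1 - 1*(-4/3)) = ((I*√5)*(-10))*(1 + 4/3) = -10*I*√5*(7/3) = -70*I*√5/3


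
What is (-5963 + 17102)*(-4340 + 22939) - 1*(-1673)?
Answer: 207175934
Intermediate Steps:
(-5963 + 17102)*(-4340 + 22939) - 1*(-1673) = 11139*18599 + 1673 = 207174261 + 1673 = 207175934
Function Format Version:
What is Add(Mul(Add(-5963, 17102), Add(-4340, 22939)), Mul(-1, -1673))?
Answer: 207175934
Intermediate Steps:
Add(Mul(Add(-5963, 17102), Add(-4340, 22939)), Mul(-1, -1673)) = Add(Mul(11139, 18599), 1673) = Add(207174261, 1673) = 207175934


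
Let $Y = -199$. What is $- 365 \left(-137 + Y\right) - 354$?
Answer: $122286$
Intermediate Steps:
$- 365 \left(-137 + Y\right) - 354 = - 365 \left(-137 - 199\right) - 354 = \left(-365\right) \left(-336\right) - 354 = 122640 - 354 = 122286$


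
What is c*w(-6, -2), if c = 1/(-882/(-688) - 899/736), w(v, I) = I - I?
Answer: 0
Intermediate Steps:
w(v, I) = 0
c = 31648/1915 (c = 1/(-882*(-1/688) - 899*1/736) = 1/(441/344 - 899/736) = 1/(1915/31648) = 31648/1915 ≈ 16.526)
c*w(-6, -2) = (31648/1915)*0 = 0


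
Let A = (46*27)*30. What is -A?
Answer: -37260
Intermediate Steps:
A = 37260 (A = 1242*30 = 37260)
-A = -1*37260 = -37260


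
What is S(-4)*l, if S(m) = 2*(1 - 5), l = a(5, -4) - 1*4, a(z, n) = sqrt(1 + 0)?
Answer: 24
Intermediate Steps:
a(z, n) = 1 (a(z, n) = sqrt(1) = 1)
l = -3 (l = 1 - 1*4 = 1 - 4 = -3)
S(m) = -8 (S(m) = 2*(-4) = -8)
S(-4)*l = -8*(-3) = 24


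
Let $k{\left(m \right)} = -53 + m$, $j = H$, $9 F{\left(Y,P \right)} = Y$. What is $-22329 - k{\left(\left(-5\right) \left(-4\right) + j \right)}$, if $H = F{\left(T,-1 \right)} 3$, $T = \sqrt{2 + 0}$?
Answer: $-22296 - \frac{\sqrt{2}}{3} \approx -22296.0$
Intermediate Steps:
$T = \sqrt{2} \approx 1.4142$
$F{\left(Y,P \right)} = \frac{Y}{9}$
$H = \frac{\sqrt{2}}{3}$ ($H = \frac{\sqrt{2}}{9} \cdot 3 = \frac{\sqrt{2}}{3} \approx 0.4714$)
$j = \frac{\sqrt{2}}{3} \approx 0.4714$
$-22329 - k{\left(\left(-5\right) \left(-4\right) + j \right)} = -22329 - \left(-53 + \left(\left(-5\right) \left(-4\right) + \frac{\sqrt{2}}{3}\right)\right) = -22329 - \left(-53 + \left(20 + \frac{\sqrt{2}}{3}\right)\right) = -22329 - \left(-33 + \frac{\sqrt{2}}{3}\right) = -22329 + \left(33 - \frac{\sqrt{2}}{3}\right) = -22296 - \frac{\sqrt{2}}{3}$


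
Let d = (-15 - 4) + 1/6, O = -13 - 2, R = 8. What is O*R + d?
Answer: -833/6 ≈ -138.83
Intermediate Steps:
O = -15
d = -113/6 (d = -19 + ⅙ = -113/6 ≈ -18.833)
O*R + d = -15*8 - 113/6 = -120 - 113/6 = -833/6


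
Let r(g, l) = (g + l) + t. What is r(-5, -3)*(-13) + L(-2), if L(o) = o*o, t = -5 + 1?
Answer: 160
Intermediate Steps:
t = -4
r(g, l) = -4 + g + l (r(g, l) = (g + l) - 4 = -4 + g + l)
L(o) = o²
r(-5, -3)*(-13) + L(-2) = (-4 - 5 - 3)*(-13) + (-2)² = -12*(-13) + 4 = 156 + 4 = 160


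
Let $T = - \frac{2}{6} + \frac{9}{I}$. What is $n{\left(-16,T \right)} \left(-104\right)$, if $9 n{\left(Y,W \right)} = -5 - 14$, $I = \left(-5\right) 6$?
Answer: $\frac{1976}{9} \approx 219.56$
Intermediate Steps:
$I = -30$
$T = - \frac{19}{30}$ ($T = - \frac{2}{6} + \frac{9}{-30} = \left(-2\right) \frac{1}{6} + 9 \left(- \frac{1}{30}\right) = - \frac{1}{3} - \frac{3}{10} = - \frac{19}{30} \approx -0.63333$)
$n{\left(Y,W \right)} = - \frac{19}{9}$ ($n{\left(Y,W \right)} = \frac{-5 - 14}{9} = \frac{1}{9} \left(-19\right) = - \frac{19}{9}$)
$n{\left(-16,T \right)} \left(-104\right) = \left(- \frac{19}{9}\right) \left(-104\right) = \frac{1976}{9}$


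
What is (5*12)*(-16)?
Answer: -960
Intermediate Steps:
(5*12)*(-16) = 60*(-16) = -960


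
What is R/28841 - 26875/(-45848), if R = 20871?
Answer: 1731995483/1322302168 ≈ 1.3098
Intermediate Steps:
R/28841 - 26875/(-45848) = 20871/28841 - 26875/(-45848) = 20871*(1/28841) - 26875*(-1/45848) = 20871/28841 + 26875/45848 = 1731995483/1322302168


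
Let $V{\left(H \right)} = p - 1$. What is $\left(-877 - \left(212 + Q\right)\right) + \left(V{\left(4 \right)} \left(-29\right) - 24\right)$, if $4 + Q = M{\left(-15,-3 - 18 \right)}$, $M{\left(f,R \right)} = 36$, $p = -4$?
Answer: $-1000$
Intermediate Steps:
$Q = 32$ ($Q = -4 + 36 = 32$)
$V{\left(H \right)} = -5$ ($V{\left(H \right)} = -4 - 1 = -5$)
$\left(-877 - \left(212 + Q\right)\right) + \left(V{\left(4 \right)} \left(-29\right) - 24\right) = \left(-877 - \left(212 + 32\right)\right) - -121 = \left(-877 - 244\right) + \left(145 - 24\right) = \left(-877 - 244\right) + 121 = -1121 + 121 = -1000$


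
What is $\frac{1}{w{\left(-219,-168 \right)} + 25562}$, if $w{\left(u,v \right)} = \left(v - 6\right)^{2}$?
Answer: $\frac{1}{55838} \approx 1.7909 \cdot 10^{-5}$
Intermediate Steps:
$w{\left(u,v \right)} = \left(-6 + v\right)^{2}$
$\frac{1}{w{\left(-219,-168 \right)} + 25562} = \frac{1}{\left(-6 - 168\right)^{2} + 25562} = \frac{1}{\left(-174\right)^{2} + 25562} = \frac{1}{30276 + 25562} = \frac{1}{55838}$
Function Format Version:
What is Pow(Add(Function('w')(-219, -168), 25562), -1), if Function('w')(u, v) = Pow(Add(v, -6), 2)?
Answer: Rational(1, 55838) ≈ 1.7909e-5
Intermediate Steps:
Function('w')(u, v) = Pow(Add(-6, v), 2)
Pow(Add(Function('w')(-219, -168), 25562), -1) = Pow(Add(Pow(Add(-6, -168), 2), 25562), -1) = Pow(Add(Pow(-174, 2), 25562), -1) = Pow(Add(30276, 25562), -1) = Pow(55838, -1) = Rational(1, 55838)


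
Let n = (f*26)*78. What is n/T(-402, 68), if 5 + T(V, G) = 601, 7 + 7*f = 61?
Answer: 27378/1043 ≈ 26.249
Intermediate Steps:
f = 54/7 (f = -1 + (⅐)*61 = -1 + 61/7 = 54/7 ≈ 7.7143)
T(V, G) = 596 (T(V, G) = -5 + 601 = 596)
n = 109512/7 (n = ((54/7)*26)*78 = (1404/7)*78 = 109512/7 ≈ 15645.)
n/T(-402, 68) = (109512/7)/596 = (109512/7)*(1/596) = 27378/1043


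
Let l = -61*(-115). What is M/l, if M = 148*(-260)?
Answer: -7696/1403 ≈ -5.4854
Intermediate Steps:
M = -38480
l = 7015
M/l = -38480/7015 = -38480*1/7015 = -7696/1403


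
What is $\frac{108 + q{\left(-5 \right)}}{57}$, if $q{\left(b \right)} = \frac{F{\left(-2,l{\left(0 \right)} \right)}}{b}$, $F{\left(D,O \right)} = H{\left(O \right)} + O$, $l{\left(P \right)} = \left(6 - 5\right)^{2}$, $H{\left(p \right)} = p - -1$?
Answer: $\frac{179}{95} \approx 1.8842$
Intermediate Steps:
$H{\left(p \right)} = 1 + p$ ($H{\left(p \right)} = p + 1 = 1 + p$)
$l{\left(P \right)} = 1$ ($l{\left(P \right)} = 1^{2} = 1$)
$F{\left(D,O \right)} = 1 + 2 O$ ($F{\left(D,O \right)} = \left(1 + O\right) + O = 1 + 2 O$)
$q{\left(b \right)} = \frac{3}{b}$ ($q{\left(b \right)} = \frac{1 + 2 \cdot 1}{b} = \frac{1 + 2}{b} = \frac{3}{b}$)
$\frac{108 + q{\left(-5 \right)}}{57} = \frac{108 + \frac{3}{-5}}{57} = \frac{108 + 3 \left(- \frac{1}{5}\right)}{57} = \frac{108 - \frac{3}{5}}{57} = \frac{1}{57} \cdot \frac{537}{5} = \frac{179}{95}$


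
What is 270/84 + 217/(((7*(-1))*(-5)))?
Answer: 659/70 ≈ 9.4143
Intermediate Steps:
270/84 + 217/(((7*(-1))*(-5))) = 270*(1/84) + 217/((-7*(-5))) = 45/14 + 217/35 = 45/14 + 217*(1/35) = 45/14 + 31/5 = 659/70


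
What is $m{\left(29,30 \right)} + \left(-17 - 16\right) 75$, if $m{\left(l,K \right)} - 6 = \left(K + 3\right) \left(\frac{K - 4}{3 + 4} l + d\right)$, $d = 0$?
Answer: $\frac{7599}{7} \approx 1085.6$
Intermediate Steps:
$m{\left(l,K \right)} = 6 + l \left(3 + K\right) \left(- \frac{4}{7} + \frac{K}{7}\right)$ ($m{\left(l,K \right)} = 6 + \left(K + 3\right) \left(\frac{K - 4}{3 + 4} l + 0\right) = 6 + \left(3 + K\right) \left(\frac{-4 + K}{7} l + 0\right) = 6 + \left(3 + K\right) \left(\left(-4 + K\right) \frac{1}{7} l + 0\right) = 6 + \left(3 + K\right) \left(\left(- \frac{4}{7} + \frac{K}{7}\right) l + 0\right) = 6 + \left(3 + K\right) \left(l \left(- \frac{4}{7} + \frac{K}{7}\right) + 0\right) = 6 + \left(3 + K\right) l \left(- \frac{4}{7} + \frac{K}{7}\right) = 6 + l \left(3 + K\right) \left(- \frac{4}{7} + \frac{K}{7}\right)$)
$m{\left(29,30 \right)} + \left(-17 - 16\right) 75 = \left(6 - \frac{348}{7} - \frac{30}{7} \cdot 29 + \frac{1}{7} \cdot 29 \cdot 30^{2}\right) + \left(-17 - 16\right) 75 = \left(6 - \frac{348}{7} - \frac{870}{7} + \frac{1}{7} \cdot 29 \cdot 900\right) - 2475 = \left(6 - \frac{348}{7} - \frac{870}{7} + \frac{26100}{7}\right) - 2475 = \frac{24924}{7} - 2475 = \frac{7599}{7}$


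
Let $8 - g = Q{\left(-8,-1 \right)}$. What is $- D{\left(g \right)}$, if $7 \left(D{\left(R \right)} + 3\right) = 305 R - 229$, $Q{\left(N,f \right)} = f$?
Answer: $- \frac{2495}{7} \approx -356.43$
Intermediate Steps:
$g = 9$ ($g = 8 - -1 = 8 + 1 = 9$)
$D{\left(R \right)} = - \frac{250}{7} + \frac{305 R}{7}$ ($D{\left(R \right)} = -3 + \frac{305 R - 229}{7} = -3 + \frac{-229 + 305 R}{7} = -3 + \left(- \frac{229}{7} + \frac{305 R}{7}\right) = - \frac{250}{7} + \frac{305 R}{7}$)
$- D{\left(g \right)} = - (- \frac{250}{7} + \frac{305}{7} \cdot 9) = - (- \frac{250}{7} + \frac{2745}{7}) = \left(-1\right) \frac{2495}{7} = - \frac{2495}{7}$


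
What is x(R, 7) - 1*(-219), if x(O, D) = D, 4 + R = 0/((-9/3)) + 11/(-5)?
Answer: 226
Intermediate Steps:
R = -31/5 (R = -4 + (0/((-9/3)) + 11/(-5)) = -4 + (0/((-9*⅓)) + 11*(-⅕)) = -4 + (0/(-3) - 11/5) = -4 + (0*(-⅓) - 11/5) = -4 + (0 - 11/5) = -4 - 11/5 = -31/5 ≈ -6.2000)
x(R, 7) - 1*(-219) = 7 - 1*(-219) = 7 + 219 = 226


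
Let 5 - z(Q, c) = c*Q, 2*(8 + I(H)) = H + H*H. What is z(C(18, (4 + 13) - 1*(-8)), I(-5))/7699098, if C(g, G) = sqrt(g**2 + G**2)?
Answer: 5/7699098 - sqrt(949)/3849549 ≈ -7.3530e-6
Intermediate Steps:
I(H) = -8 + H/2 + H**2/2 (I(H) = -8 + (H + H*H)/2 = -8 + (H + H**2)/2 = -8 + (H/2 + H**2/2) = -8 + H/2 + H**2/2)
C(g, G) = sqrt(G**2 + g**2)
z(Q, c) = 5 - Q*c (z(Q, c) = 5 - c*Q = 5 - Q*c)
z(C(18, (4 + 13) - 1*(-8)), I(-5))/7699098 = (5 - sqrt(((4 + 13) - 1*(-8))**2 + 18**2)*(-8 + (1/2)*(-5) + (1/2)*(-5)**2))/7699098 = (5 - sqrt((17 + 8)**2 + 324)*(-8 - 5/2 + (1/2)*25))*(1/7699098) = (5 - sqrt(25**2 + 324)*(-8 - 5/2 + 25/2))*(1/7699098) = (5 - 1*sqrt(625 + 324)*2)*(1/7699098) = (5 - 1*sqrt(949)*2)*(1/7699098) = (5 - 2*sqrt(949))*(1/7699098) = 5/7699098 - sqrt(949)/3849549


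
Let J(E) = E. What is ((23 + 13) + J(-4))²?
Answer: 1024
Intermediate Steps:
((23 + 13) + J(-4))² = ((23 + 13) - 4)² = (36 - 4)² = 32² = 1024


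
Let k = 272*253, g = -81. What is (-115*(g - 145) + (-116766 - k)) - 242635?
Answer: -402227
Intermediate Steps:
k = 68816
(-115*(g - 145) + (-116766 - k)) - 242635 = (-115*(-81 - 145) + (-116766 - 1*68816)) - 242635 = (-115*(-226) + (-116766 - 68816)) - 242635 = (25990 - 185582) - 242635 = -159592 - 242635 = -402227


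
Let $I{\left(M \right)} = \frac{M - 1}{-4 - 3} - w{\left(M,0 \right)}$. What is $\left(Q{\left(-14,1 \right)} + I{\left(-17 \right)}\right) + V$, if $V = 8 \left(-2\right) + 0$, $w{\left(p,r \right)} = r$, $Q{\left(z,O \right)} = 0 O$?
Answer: $- \frac{94}{7} \approx -13.429$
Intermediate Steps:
$Q{\left(z,O \right)} = 0$
$V = -16$ ($V = -16 + 0 = -16$)
$I{\left(M \right)} = \frac{1}{7} - \frac{M}{7}$ ($I{\left(M \right)} = \frac{M - 1}{-4 - 3} - 0 = \frac{-1 + M}{-7} + 0 = \left(-1 + M\right) \left(- \frac{1}{7}\right) + 0 = \left(\frac{1}{7} - \frac{M}{7}\right) + 0 = \frac{1}{7} - \frac{M}{7}$)
$\left(Q{\left(-14,1 \right)} + I{\left(-17 \right)}\right) + V = \left(0 + \left(\frac{1}{7} - - \frac{17}{7}\right)\right) - 16 = \left(0 + \left(\frac{1}{7} + \frac{17}{7}\right)\right) - 16 = \left(0 + \frac{18}{7}\right) - 16 = \frac{18}{7} - 16 = - \frac{94}{7}$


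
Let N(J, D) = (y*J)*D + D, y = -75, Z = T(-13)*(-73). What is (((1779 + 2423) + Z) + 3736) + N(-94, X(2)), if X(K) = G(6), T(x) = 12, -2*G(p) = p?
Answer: -14091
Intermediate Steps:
G(p) = -p/2
X(K) = -3 (X(K) = -1/2*6 = -3)
Z = -876 (Z = 12*(-73) = -876)
N(J, D) = D - 75*D*J (N(J, D) = (-75*J)*D + D = -75*D*J + D = D - 75*D*J)
(((1779 + 2423) + Z) + 3736) + N(-94, X(2)) = (((1779 + 2423) - 876) + 3736) - 3*(1 - 75*(-94)) = ((4202 - 876) + 3736) - 3*(1 + 7050) = (3326 + 3736) - 3*7051 = 7062 - 21153 = -14091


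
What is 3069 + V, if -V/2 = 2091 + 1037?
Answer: -3187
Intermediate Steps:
V = -6256 (V = -2*(2091 + 1037) = -2*3128 = -6256)
3069 + V = 3069 - 6256 = -3187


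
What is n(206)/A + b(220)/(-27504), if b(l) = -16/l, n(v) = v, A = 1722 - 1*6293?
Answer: -77900509/1728660780 ≈ -0.045064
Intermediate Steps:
A = -4571 (A = 1722 - 6293 = -4571)
n(206)/A + b(220)/(-27504) = 206/(-4571) - 16/220/(-27504) = 206*(-1/4571) - 16*1/220*(-1/27504) = -206/4571 - 4/55*(-1/27504) = -206/4571 + 1/378180 = -77900509/1728660780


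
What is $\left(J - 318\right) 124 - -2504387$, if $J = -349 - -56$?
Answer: $2428623$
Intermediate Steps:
$J = -293$ ($J = -349 + 56 = -293$)
$\left(J - 318\right) 124 - -2504387 = \left(-293 - 318\right) 124 - -2504387 = \left(-611\right) 124 + 2504387 = -75764 + 2504387 = 2428623$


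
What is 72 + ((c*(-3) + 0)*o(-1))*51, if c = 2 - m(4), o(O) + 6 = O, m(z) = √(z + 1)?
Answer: 2214 - 1071*√5 ≈ -180.83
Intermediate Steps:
m(z) = √(1 + z)
o(O) = -6 + O
c = 2 - √5 (c = 2 - √(1 + 4) = 2 - √5 ≈ -0.23607)
72 + ((c*(-3) + 0)*o(-1))*51 = 72 + (((2 - √5)*(-3) + 0)*(-6 - 1))*51 = 72 + (((-6 + 3*√5) + 0)*(-7))*51 = 72 + ((-6 + 3*√5)*(-7))*51 = 72 + (42 - 21*√5)*51 = 72 + (2142 - 1071*√5) = 2214 - 1071*√5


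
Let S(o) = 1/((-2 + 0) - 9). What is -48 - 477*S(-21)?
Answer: -51/11 ≈ -4.6364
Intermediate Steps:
S(o) = -1/11 (S(o) = 1/(-2 - 9) = 1/(-11) = -1/11)
-48 - 477*S(-21) = -48 - 477*(-1/11) = -48 + 477/11 = -51/11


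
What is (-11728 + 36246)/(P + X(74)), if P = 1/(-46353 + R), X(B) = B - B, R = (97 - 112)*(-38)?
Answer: -1122507594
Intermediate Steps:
R = 570 (R = -15*(-38) = 570)
X(B) = 0
P = -1/45783 (P = 1/(-46353 + 570) = 1/(-45783) = -1/45783 ≈ -2.1842e-5)
(-11728 + 36246)/(P + X(74)) = (-11728 + 36246)/(-1/45783 + 0) = 24518/(-1/45783) = 24518*(-45783) = -1122507594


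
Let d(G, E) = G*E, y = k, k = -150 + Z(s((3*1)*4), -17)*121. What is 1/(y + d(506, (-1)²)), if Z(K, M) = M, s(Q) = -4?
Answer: -1/1701 ≈ -0.00058789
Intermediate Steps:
k = -2207 (k = -150 - 17*121 = -150 - 2057 = -2207)
y = -2207
d(G, E) = E*G
1/(y + d(506, (-1)²)) = 1/(-2207 + (-1)²*506) = 1/(-2207 + 1*506) = 1/(-2207 + 506) = 1/(-1701) = -1/1701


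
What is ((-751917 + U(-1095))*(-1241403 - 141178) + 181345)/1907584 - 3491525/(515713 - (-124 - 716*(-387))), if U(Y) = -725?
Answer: 49685738254913783/91085228416 ≈ 5.4549e+5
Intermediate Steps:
((-751917 + U(-1095))*(-1241403 - 141178) + 181345)/1907584 - 3491525/(515713 - (-124 - 716*(-387))) = ((-751917 - 725)*(-1241403 - 141178) + 181345)/1907584 - 3491525/(515713 - (-124 - 716*(-387))) = (-752642*(-1382581) + 181345)*(1/1907584) - 3491525/(515713 - (-124 + 277092)) = (1040588529002 + 181345)*(1/1907584) - 3491525/(515713 - 1*276968) = 1040588710347*(1/1907584) - 3491525/(515713 - 276968) = 1040588710347/1907584 - 3491525/238745 = 1040588710347/1907584 - 3491525*1/238745 = 1040588710347/1907584 - 698305/47749 = 49685738254913783/91085228416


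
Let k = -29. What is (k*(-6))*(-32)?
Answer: -5568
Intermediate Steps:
(k*(-6))*(-32) = -29*(-6)*(-32) = 174*(-32) = -5568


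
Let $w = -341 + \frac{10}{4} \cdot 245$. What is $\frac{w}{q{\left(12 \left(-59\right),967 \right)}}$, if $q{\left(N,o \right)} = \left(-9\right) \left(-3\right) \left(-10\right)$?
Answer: $- \frac{181}{180} \approx -1.0056$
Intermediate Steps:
$q{\left(N,o \right)} = -270$ ($q{\left(N,o \right)} = 27 \left(-10\right) = -270$)
$w = \frac{543}{2}$ ($w = -341 + 10 \cdot \frac{1}{4} \cdot 245 = -341 + \frac{5}{2} \cdot 245 = -341 + \frac{1225}{2} = \frac{543}{2} \approx 271.5$)
$\frac{w}{q{\left(12 \left(-59\right),967 \right)}} = \frac{543}{2 \left(-270\right)} = \frac{543}{2} \left(- \frac{1}{270}\right) = - \frac{181}{180}$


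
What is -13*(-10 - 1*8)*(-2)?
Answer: -468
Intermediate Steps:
-13*(-10 - 1*8)*(-2) = -13*(-10 - 8)*(-2) = -13*(-18)*(-2) = 234*(-2) = -468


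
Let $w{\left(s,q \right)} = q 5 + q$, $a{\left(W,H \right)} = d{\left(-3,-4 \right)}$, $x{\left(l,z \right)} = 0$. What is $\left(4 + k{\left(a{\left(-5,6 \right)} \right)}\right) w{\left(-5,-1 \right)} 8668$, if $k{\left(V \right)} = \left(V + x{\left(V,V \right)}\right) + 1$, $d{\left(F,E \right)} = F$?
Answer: $-104016$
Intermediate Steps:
$a{\left(W,H \right)} = -3$
$w{\left(s,q \right)} = 6 q$ ($w{\left(s,q \right)} = 5 q + q = 6 q$)
$k{\left(V \right)} = 1 + V$ ($k{\left(V \right)} = \left(V + 0\right) + 1 = V + 1 = 1 + V$)
$\left(4 + k{\left(a{\left(-5,6 \right)} \right)}\right) w{\left(-5,-1 \right)} 8668 = \left(4 + \left(1 - 3\right)\right) 6 \left(-1\right) 8668 = \left(4 - 2\right) \left(-6\right) 8668 = 2 \left(-6\right) 8668 = \left(-12\right) 8668 = -104016$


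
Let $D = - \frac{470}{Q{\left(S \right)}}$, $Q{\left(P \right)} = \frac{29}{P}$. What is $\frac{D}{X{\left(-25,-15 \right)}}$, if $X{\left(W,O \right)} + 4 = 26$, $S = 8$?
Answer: $- \frac{1880}{319} \approx -5.8934$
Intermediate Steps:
$X{\left(W,O \right)} = 22$ ($X{\left(W,O \right)} = -4 + 26 = 22$)
$D = - \frac{3760}{29}$ ($D = - \frac{470}{29 \cdot \frac{1}{8}} = - \frac{470}{\frac{29}{8}} = \left(-470\right) \frac{8}{29} = - \frac{3760}{29} \approx -129.66$)
$\frac{D}{X{\left(-25,-15 \right)}} = - \frac{3760}{29 \cdot 22} = \left(- \frac{3760}{29}\right) \frac{1}{22} = - \frac{1880}{319}$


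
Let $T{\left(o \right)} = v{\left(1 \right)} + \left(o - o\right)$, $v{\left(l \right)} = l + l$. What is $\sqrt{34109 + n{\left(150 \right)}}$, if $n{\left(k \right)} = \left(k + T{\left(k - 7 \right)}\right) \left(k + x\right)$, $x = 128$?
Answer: $3 \sqrt{8485} \approx 276.34$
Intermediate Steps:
$v{\left(l \right)} = 2 l$
$T{\left(o \right)} = 2$ ($T{\left(o \right)} = 2 \cdot 1 + \left(o - o\right) = 2 + 0 = 2$)
$n{\left(k \right)} = \left(2 + k\right) \left(128 + k\right)$ ($n{\left(k \right)} = \left(k + 2\right) \left(k + 128\right) = \left(2 + k\right) \left(128 + k\right)$)
$\sqrt{34109 + n{\left(150 \right)}} = \sqrt{34109 + \left(256 + 150^{2} + 130 \cdot 150\right)} = \sqrt{34109 + \left(256 + 22500 + 19500\right)} = \sqrt{34109 + 42256} = \sqrt{76365} = 3 \sqrt{8485}$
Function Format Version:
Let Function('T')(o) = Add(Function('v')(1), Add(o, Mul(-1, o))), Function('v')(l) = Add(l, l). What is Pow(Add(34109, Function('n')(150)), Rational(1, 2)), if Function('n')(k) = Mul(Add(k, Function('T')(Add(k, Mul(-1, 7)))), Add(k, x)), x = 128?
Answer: Mul(3, Pow(8485, Rational(1, 2))) ≈ 276.34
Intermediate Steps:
Function('v')(l) = Mul(2, l)
Function('T')(o) = 2 (Function('T')(o) = Add(Mul(2, 1), Add(o, Mul(-1, o))) = Add(2, 0) = 2)
Function('n')(k) = Mul(Add(2, k), Add(128, k)) (Function('n')(k) = Mul(Add(k, 2), Add(k, 128)) = Mul(Add(2, k), Add(128, k)))
Pow(Add(34109, Function('n')(150)), Rational(1, 2)) = Pow(Add(34109, Add(256, Pow(150, 2), Mul(130, 150))), Rational(1, 2)) = Pow(Add(34109, Add(256, 22500, 19500)), Rational(1, 2)) = Pow(Add(34109, 42256), Rational(1, 2)) = Pow(76365, Rational(1, 2)) = Mul(3, Pow(8485, Rational(1, 2)))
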